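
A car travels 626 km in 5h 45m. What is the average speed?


108.9 km/h

Distance: 626 km
Time: 5h 45m = 345 min = 345/60 = 23/4 hours
Speed = 626 ÷ (23/4) = 626 × 4 / 23 = 2504/23 ≈ 108.9 km/h


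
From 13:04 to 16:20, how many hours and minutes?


3h 16m

End time in minutes: 16×60 + 20 = 980
Start time in minutes: 13×60 + 4 = 784
Difference = 980 - 784 = 196 minutes
= 3 hours 16 minutes


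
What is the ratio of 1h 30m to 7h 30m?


Duration 1: 90 minutes
Duration 2: 450 minutes
Ratio = 90:450
GCD = 90
Simplified = 1:5
As a decimal: 1/5 = 0.20

1:5 (0.20)


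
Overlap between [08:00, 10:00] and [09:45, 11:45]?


Meeting A: 480-600 (in minutes from midnight)
Meeting B: 585-705
Overlap start = max(480, 585) = 585
Overlap end = min(600, 705) = 600
Overlap = max(0, 600 - 585) = 15 min

15 minutes


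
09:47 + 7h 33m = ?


17:20

Start: 587 minutes from midnight
Add: 453 minutes
Total: 1040 minutes
Hours: 1040 ÷ 60 = 17 remainder 20


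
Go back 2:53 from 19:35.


16:42

Start: 1175 minutes from midnight
Subtract: 173 minutes
Remaining: 1175 - 173 = 1002
Hours: 16, Minutes: 42


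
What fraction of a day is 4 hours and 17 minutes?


Total minutes: 4×60 + 17 = 257
Day = 24×60 = 1440 minutes
Fraction = 257/1440 ≈ 0.1785
As a percentage: 257/1440 × 100 ≈ 17.85%

0.1785 (17.85%)


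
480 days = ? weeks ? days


68 weeks 4 days

Weeks: 480 ÷ 7 = 68 remainder 4


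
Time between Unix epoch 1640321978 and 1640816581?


Difference = 1640816581 - 1640321978 = 494603 seconds
In hours: 494603 / 3600 ≈ 137.4
In days: 494603 / 86400 ≈ 5.72

494603 seconds (137.4 hours / 5.72 days)


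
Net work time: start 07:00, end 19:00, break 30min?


Total time = (19×60+0) - (7×60+0)
= 1140 - 420 = 720 min
Minus break: 720 - 30 = 690 min
= 11h 30m

11h 30m (690 minutes)


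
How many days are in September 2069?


30 days

Month: September (month 9)
September has 30 days


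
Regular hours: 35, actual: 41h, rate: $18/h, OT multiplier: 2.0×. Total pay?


$846.00

Regular: 35h × $18 = $630.00
Overtime: 41 - 35 = 6h
OT pay: 6h × $18 × 2.0 = $216.00
Total = $630.00 + $216.00 = $846.00


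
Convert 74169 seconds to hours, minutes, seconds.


20h 36m 9s

Hours: 74169 ÷ 3600 = 20 remainder 2169
Minutes: 2169 ÷ 60 = 36 remainder 9
Seconds: 9


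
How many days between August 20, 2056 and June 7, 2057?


291 days

From August 20, 2056 to June 7, 2057
Rest of August 2056: 31 - 20 = 11
Full months: September 30, October 31, November 30, December 31, January 31, February 2057 28, March 31, April 30, May 31
Days into June 2057: 7
Total = 11 + 30 + 31 + 30 + 31 + 31 + 28 + 31 + 30 + 31 + 7 = 291 days


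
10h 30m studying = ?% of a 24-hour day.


Time: 630 minutes
Day: 1440 minutes
Percentage = (630/1440) × 100 ≈ 43.8%

43.8%


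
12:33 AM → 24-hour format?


Input: 12:33 AM
12 AM → 00 (midnight)

00:33


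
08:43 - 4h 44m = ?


03:59

Start: 523 minutes from midnight
Subtract: 284 minutes
Remaining: 523 - 284 = 239
Hours: 3, Minutes: 59


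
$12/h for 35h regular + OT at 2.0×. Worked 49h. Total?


Regular: 35h × $12 = $420.00
Overtime: 49 - 35 = 14h
OT pay: 14h × $12 × 2.0 = $336.00
Total = $420.00 + $336.00 = $756.00

$756.00


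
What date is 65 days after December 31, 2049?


March 6, 2050

Start: December 31, 2049
Add 65 days
December 31 → January 1: 31 - 31 + 1 = 1 days (65 - 1 = 64 left)
January 1 → February 1: 31 - 1 + 1 = 31 days (64 - 31 = 33 left)
February 1 → March 1: 28 - 1 + 1 = 28 days (33 - 28 = 5 left)
March 1 + 5 = March 6, 2050


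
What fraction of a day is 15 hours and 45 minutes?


Total minutes: 15×60 + 45 = 945
Day = 24×60 = 1440 minutes
Fraction = 945/1440 ≈ 0.6563
As a percentage: 945/1440 × 100 ≈ 65.63%

0.6563 (65.63%)


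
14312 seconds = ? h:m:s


Hours: 14312 ÷ 3600 = 3 remainder 3512
Minutes: 3512 ÷ 60 = 58 remainder 32
Seconds: 32

3h 58m 32s


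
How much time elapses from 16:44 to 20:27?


End time in minutes: 20×60 + 27 = 1227
Start time in minutes: 16×60 + 44 = 1004
Difference = 1227 - 1004 = 223 minutes
= 3 hours 43 minutes

3h 43m


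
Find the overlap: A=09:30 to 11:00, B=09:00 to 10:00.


30 minutes

Meeting A: 570-660 (in minutes from midnight)
Meeting B: 540-600
Overlap start = max(570, 540) = 570
Overlap end = min(660, 600) = 600
Overlap = max(0, 600 - 570) = 30 min


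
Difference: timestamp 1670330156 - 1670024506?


Difference = 1670330156 - 1670024506 = 305650 seconds
In hours: 305650 / 3600 ≈ 84.9
In days: 305650 / 86400 ≈ 3.54

305650 seconds (84.9 hours / 3.54 days)


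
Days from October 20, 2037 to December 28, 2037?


From October 20, 2037 to December 28, 2037
Rest of October 2037: 31 - 20 = 11
Full months: November 30
Days into December 2037: 28
Total = 11 + 30 + 28 = 69 days

69 days


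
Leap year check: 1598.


No

Rules: divisible by 4 AND (not by 100 OR by 400)
1598 ÷ 4 = 399 remainder 2 → not divisible by 4
Not divisible by 4 → not a leap year


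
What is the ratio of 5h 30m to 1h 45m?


22:7 (3.14)

Duration 1: 330 minutes
Duration 2: 105 minutes
Ratio = 330:105
GCD = 15
Simplified = 22:7
As a decimal: 22/7 ≈ 3.14


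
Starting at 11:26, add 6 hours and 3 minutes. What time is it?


17:29

Start: 686 minutes from midnight
Add: 363 minutes
Total: 1049 minutes
Hours: 1049 ÷ 60 = 17 remainder 29


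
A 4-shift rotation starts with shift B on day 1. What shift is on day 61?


Shifts: A, B, C, D
Start: B (index 1)
Day 61: (1 + 61 - 1) mod 4
= 61 mod 4
= 1
Index 1 → shift B

Shift B


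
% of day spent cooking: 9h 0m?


37.5%

Time: 540 minutes
Day: 1440 minutes
Percentage = (540/1440) × 100 = 37.5%


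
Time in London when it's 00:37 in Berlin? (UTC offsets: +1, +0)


Time difference = UTC+0 - UTC+1 = -1 hours
New hour = (0 -1) mod 24
= -1 mod 24 = 23
Minutes unchanged → 23:37; -1 < 0 → previous day

23:37 (previous day)


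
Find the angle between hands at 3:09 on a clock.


40.5°

Hour hand = 3×30 + 9×0.5 = 94.5°
Minute hand = 9×6 = 54°
Difference = |94.5 - 54| = 40.5°


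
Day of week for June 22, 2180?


Zeller's congruence:
q=22, m=6, k=80, j=21
h = (22 + ⌊13×7/5⌋ + 80 + ⌊80/4⌋ + ⌊21/4⌋ - 2×21) mod 7
= (22 + 18 + 80 + 20 + 5 - 42) mod 7
= 103 mod 7 = 5
h=5 → Thursday

Thursday


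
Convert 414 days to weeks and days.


Weeks: 414 ÷ 7 = 59 remainder 1

59 weeks 1 days


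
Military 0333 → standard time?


3:33 AM

Hour: 3
3 < 12 → AM


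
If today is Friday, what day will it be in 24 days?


Start: Friday (index 4)
(4 + 24) mod 7
= 28 mod 7
= 0
Index 0 → Monday

Monday


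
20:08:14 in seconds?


72494 seconds

Hours: 20 × 3600 = 72000
Minutes: 8 × 60 = 480
Seconds: 14
Total = 72000 + 480 + 14 = 72494


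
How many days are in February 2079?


Month: February (month 2)
February: 28 or 29 (leap year)
2079 leap year? No

28 days


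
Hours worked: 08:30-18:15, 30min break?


9h 15m (555 minutes)

Total time = (18×60+15) - (8×60+30)
= 1095 - 510 = 585 min
Minus break: 585 - 30 = 555 min
= 9h 15m


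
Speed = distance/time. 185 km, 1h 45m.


Distance: 185 km
Time: 1h 45m = 105 min = 105/60 = 7/4 hours
Speed = 185 ÷ (7/4) = 185 × 4 / 7 = 740/7 ≈ 105.7 km/h

105.7 km/h


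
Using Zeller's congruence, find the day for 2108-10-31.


Wednesday

Zeller's congruence:
q=31, m=10, k=8, j=21
h = (31 + ⌊13×11/5⌋ + 8 + ⌊8/4⌋ + ⌊21/4⌋ - 2×21) mod 7
= (31 + 28 + 8 + 2 + 5 - 42) mod 7
= 32 mod 7 = 4
h=4 → Wednesday


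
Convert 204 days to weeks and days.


29 weeks 1 days

Weeks: 204 ÷ 7 = 29 remainder 1


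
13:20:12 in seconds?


Hours: 13 × 3600 = 46800
Minutes: 20 × 60 = 1200
Seconds: 12
Total = 46800 + 1200 + 12 = 48012

48012 seconds


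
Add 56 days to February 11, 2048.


Start: February 11, 2048
Add 56 days
February 11 → March 1: 29 - 11 + 1 = 19 days (56 - 19 = 37 left)
March 1 → April 1: 31 - 1 + 1 = 31 days (37 - 31 = 6 left)
April 1 + 6 = April 7, 2048

April 7, 2048


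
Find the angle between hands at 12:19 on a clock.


Hour hand (12 ≡ 0 on the dial): 0×30 + 19×0.5 = 9.5°
Minute hand = 19×6 = 114°
Difference = |9.5 - 114| = 104.5°

104.5°


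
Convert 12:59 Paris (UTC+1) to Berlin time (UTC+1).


12:59

Time difference = UTC+1 - UTC+1 = +0 hours
New hour = (12 + 0) mod 24
= 12 mod 24 = 12
Minutes unchanged → 12:59


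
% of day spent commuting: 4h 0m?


16.7%

Time: 240 minutes
Day: 1440 minutes
Percentage = (240/1440) × 100 ≈ 16.7%


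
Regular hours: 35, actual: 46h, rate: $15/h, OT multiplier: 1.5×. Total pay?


$772.50

Regular: 35h × $15 = $525.00
Overtime: 46 - 35 = 11h
OT pay: 11h × $15 × 1.5 = $247.50
Total = $525.00 + $247.50 = $772.50


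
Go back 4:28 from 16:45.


Start: 1005 minutes from midnight
Subtract: 268 minutes
Remaining: 1005 - 268 = 737
Hours: 12, Minutes: 17

12:17


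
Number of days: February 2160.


Month: February (month 2)
February: 28 or 29 (leap year)
2160 leap year? Yes

29 days


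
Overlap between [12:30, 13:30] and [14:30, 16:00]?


Meeting A: 750-810 (in minutes from midnight)
Meeting B: 870-960
Overlap start = max(750, 870) = 870
Overlap end = min(810, 960) = 810
Overlap = max(0, 810 - 870) = 0 min

0 minutes


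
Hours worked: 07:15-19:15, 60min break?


11h 0m (660 minutes)

Total time = (19×60+15) - (7×60+15)
= 1155 - 435 = 720 min
Minus break: 720 - 60 = 660 min
= 11h 0m


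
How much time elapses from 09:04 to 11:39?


2h 35m

End time in minutes: 11×60 + 39 = 699
Start time in minutes: 9×60 + 4 = 544
Difference = 699 - 544 = 155 minutes
= 2 hours 35 minutes


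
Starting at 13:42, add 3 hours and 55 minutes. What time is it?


Start: 822 minutes from midnight
Add: 235 minutes
Total: 1057 minutes
Hours: 1057 ÷ 60 = 17 remainder 37

17:37


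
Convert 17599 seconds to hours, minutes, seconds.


4h 53m 19s

Hours: 17599 ÷ 3600 = 4 remainder 3199
Minutes: 3199 ÷ 60 = 53 remainder 19
Seconds: 19


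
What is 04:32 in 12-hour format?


Hour: 4
4 < 12 → AM

4:32 AM


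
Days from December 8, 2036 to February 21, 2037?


From December 8, 2036 to February 21, 2037
Rest of December 2036: 31 - 8 = 23
Full months: January 31
Days into February 2037: 21
Total = 23 + 31 + 21 = 75 days

75 days


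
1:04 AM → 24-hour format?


Input: 1:04 AM
AM hour stays: 1

01:04


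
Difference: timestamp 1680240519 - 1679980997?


Difference = 1680240519 - 1679980997 = 259522 seconds
In hours: 259522 / 3600 ≈ 72.1
In days: 259522 / 86400 ≈ 3.00

259522 seconds (72.1 hours / 3.00 days)


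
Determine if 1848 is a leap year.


Yes

Rules: divisible by 4 AND (not by 100 OR by 400)
1848 ÷ 4 = 462 exactly → divisible by 4
1848 ÷ 100 = 18 remainder 48 → not divisible by 100
Divisible by 4 but not by 100 → leap year


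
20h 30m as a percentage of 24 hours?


Total minutes: 20×60 + 30 = 1230
Day = 24×60 = 1440 minutes
Fraction = 1230/1440 ≈ 0.8542
As a percentage: 1230/1440 × 100 ≈ 85.42%

0.8542 (85.42%)


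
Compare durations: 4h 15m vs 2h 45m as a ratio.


17:11 (1.55)

Duration 1: 255 minutes
Duration 2: 165 minutes
Ratio = 255:165
GCD = 15
Simplified = 17:11
As a decimal: 17/11 ≈ 1.55


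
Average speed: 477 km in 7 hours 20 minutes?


65.0 km/h

Distance: 477 km
Time: 7h 20m = 440 min = 440/60 = 22/3 hours
Speed = 477 ÷ (22/3) = 477 × 3 / 22 = 1431/22 ≈ 65.0 km/h


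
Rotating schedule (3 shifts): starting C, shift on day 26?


Shift A

Shifts: A, B, C
Start: C (index 2)
Day 26: (2 + 26 - 1) mod 3
= 27 mod 3
= 0
Index 0 → shift A


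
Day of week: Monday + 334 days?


Saturday

Start: Monday (index 0)
(0 + 334) mod 7
= 334 mod 7
= 5
Index 5 → Saturday


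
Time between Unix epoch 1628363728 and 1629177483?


813755 seconds (226.0 hours / 9.42 days)

Difference = 1629177483 - 1628363728 = 813755 seconds
In hours: 813755 / 3600 ≈ 226.0
In days: 813755 / 86400 ≈ 9.42


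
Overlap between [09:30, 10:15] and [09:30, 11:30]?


45 minutes

Meeting A: 570-615 (in minutes from midnight)
Meeting B: 570-690
Overlap start = max(570, 570) = 570
Overlap end = min(615, 690) = 615
Overlap = max(0, 615 - 570) = 45 min


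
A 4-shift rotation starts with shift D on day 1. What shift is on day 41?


Shifts: A, B, C, D
Start: D (index 3)
Day 41: (3 + 41 - 1) mod 4
= 43 mod 4
= 3
Index 3 → shift D

Shift D


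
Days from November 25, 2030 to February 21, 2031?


88 days

From November 25, 2030 to February 21, 2031
Rest of November 2030: 30 - 25 = 5
Full months: December 31, January 31
Days into February 2031: 21
Total = 5 + 31 + 31 + 21 = 88 days


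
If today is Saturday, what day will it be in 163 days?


Monday

Start: Saturday (index 5)
(5 + 163) mod 7
= 168 mod 7
= 0
Index 0 → Monday


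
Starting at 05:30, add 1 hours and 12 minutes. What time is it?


06:42

Start: 330 minutes from midnight
Add: 72 minutes
Total: 402 minutes
Hours: 402 ÷ 60 = 6 remainder 42


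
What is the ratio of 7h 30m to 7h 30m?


Duration 1: 450 minutes
Duration 2: 450 minutes
Ratio = 450:450
GCD = 450
Simplified = 1:1
As a decimal: 1/1 = 1.00

1:1 (1.00)


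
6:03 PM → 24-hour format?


18:03

Input: 6:03 PM
PM: 6 + 12 = 18


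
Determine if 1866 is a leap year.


No

Rules: divisible by 4 AND (not by 100 OR by 400)
1866 ÷ 4 = 466 remainder 2 → not divisible by 4
Not divisible by 4 → not a leap year


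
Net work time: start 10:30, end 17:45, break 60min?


6h 15m (375 minutes)

Total time = (17×60+45) - (10×60+30)
= 1065 - 630 = 435 min
Minus break: 435 - 60 = 375 min
= 6h 15m


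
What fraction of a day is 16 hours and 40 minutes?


Total minutes: 16×60 + 40 = 1000
Day = 24×60 = 1440 minutes
Fraction = 1000/1440 ≈ 0.6944
As a percentage: 1000/1440 × 100 ≈ 69.44%

0.6944 (69.44%)


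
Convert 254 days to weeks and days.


36 weeks 2 days

Weeks: 254 ÷ 7 = 36 remainder 2


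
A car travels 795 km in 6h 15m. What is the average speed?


127.2 km/h

Distance: 795 km
Time: 6h 15m = 375 min = 375/60 = 25/4 hours
Speed = 795 ÷ (25/4) = 795 × 4 / 25 = 3180/25 = 127.2 km/h


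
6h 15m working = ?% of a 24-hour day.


26.0%

Time: 375 minutes
Day: 1440 minutes
Percentage = (375/1440) × 100 ≈ 26.0%


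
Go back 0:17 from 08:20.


08:03

Start: 500 minutes from midnight
Subtract: 17 minutes
Remaining: 500 - 17 = 483
Hours: 8, Minutes: 3


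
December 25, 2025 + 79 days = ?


Start: December 25, 2025
Add 79 days
December 25 → January 1: 31 - 25 + 1 = 7 days (79 - 7 = 72 left)
January 1 → February 1: 31 - 1 + 1 = 31 days (72 - 31 = 41 left)
February 1 → March 1: 28 - 1 + 1 = 28 days (41 - 28 = 13 left)
March 1 + 13 = March 14, 2026

March 14, 2026


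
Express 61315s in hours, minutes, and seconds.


Hours: 61315 ÷ 3600 = 17 remainder 115
Minutes: 115 ÷ 60 = 1 remainder 55
Seconds: 55

17h 1m 55s


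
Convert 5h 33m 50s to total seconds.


Hours: 5 × 3600 = 18000
Minutes: 33 × 60 = 1980
Seconds: 50
Total = 18000 + 1980 + 50 = 20030

20030 seconds


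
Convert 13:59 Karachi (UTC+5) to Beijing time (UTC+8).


Time difference = UTC+8 - UTC+5 = +3 hours
New hour = (13 + 3) mod 24
= 16 mod 24 = 16
Minutes unchanged → 16:59

16:59


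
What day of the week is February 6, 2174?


Sunday

Zeller's congruence:
q=6, m=14, k=73, j=21
h = (6 + ⌊13×15/5⌋ + 73 + ⌊73/4⌋ + ⌊21/4⌋ - 2×21) mod 7
= (6 + 39 + 73 + 18 + 5 - 42) mod 7
= 99 mod 7 = 1
h=1 → Sunday


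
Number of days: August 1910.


31 days

Month: August (month 8)
August has 31 days


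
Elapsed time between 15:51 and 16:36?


End time in minutes: 16×60 + 36 = 996
Start time in minutes: 15×60 + 51 = 951
Difference = 996 - 951 = 45 minutes
= 0 hours 45 minutes

0h 45m


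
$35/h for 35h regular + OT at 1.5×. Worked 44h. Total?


Regular: 35h × $35 = $1225.00
Overtime: 44 - 35 = 9h
OT pay: 9h × $35 × 1.5 = $472.50
Total = $1225.00 + $472.50 = $1697.50

$1697.50


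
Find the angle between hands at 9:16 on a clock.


178.0°

Hour hand = 9×30 + 16×0.5 = 278.0°
Minute hand = 16×6 = 96°
Difference = |278.0 - 96| = 182.0°
Since > 180°: 360 - 182.0 = 178.0°


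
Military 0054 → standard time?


12:54 AM

Hour: 0
0 → 12 AM (midnight)


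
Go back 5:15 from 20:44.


Start: 1244 minutes from midnight
Subtract: 315 minutes
Remaining: 1244 - 315 = 929
Hours: 15, Minutes: 29

15:29


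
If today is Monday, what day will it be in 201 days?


Start: Monday (index 0)
(0 + 201) mod 7
= 201 mod 7
= 5
Index 5 → Saturday

Saturday


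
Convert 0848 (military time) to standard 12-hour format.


8:48 AM

Hour: 8
8 < 12 → AM


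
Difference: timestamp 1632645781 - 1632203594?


Difference = 1632645781 - 1632203594 = 442187 seconds
In hours: 442187 / 3600 ≈ 122.8
In days: 442187 / 86400 ≈ 5.12

442187 seconds (122.8 hours / 5.12 days)


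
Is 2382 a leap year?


No

Rules: divisible by 4 AND (not by 100 OR by 400)
2382 ÷ 4 = 595 remainder 2 → not divisible by 4
Not divisible by 4 → not a leap year


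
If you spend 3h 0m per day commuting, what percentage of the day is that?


12.5%

Time: 180 minutes
Day: 1440 minutes
Percentage = (180/1440) × 100 = 12.5%


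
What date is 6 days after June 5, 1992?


Start: June 5, 1992
Add 6 days
June 5 + 6 = June 11, 1992

June 11, 1992


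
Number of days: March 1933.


Month: March (month 3)
March has 31 days

31 days


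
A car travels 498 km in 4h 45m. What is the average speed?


Distance: 498 km
Time: 4h 45m = 285 min = 285/60 = 19/4 hours
Speed = 498 ÷ (19/4) = 498 × 4 / 19 = 1992/19 ≈ 104.8 km/h

104.8 km/h


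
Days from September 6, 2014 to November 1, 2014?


From September 6, 2014 to November 1, 2014
Rest of September 2014: 30 - 6 = 24
Full months: October 31
Days into November 2014: 1
Total = 24 + 31 + 1 = 56 days

56 days


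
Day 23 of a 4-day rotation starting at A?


Shifts: A, B, C, D
Start: A (index 0)
Day 23: (0 + 23 - 1) mod 4
= 22 mod 4
= 2
Index 2 → shift C

Shift C


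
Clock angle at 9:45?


22.5°

Hour hand = 9×30 + 45×0.5 = 292.5°
Minute hand = 45×6 = 270°
Difference = |292.5 - 270| = 22.5°


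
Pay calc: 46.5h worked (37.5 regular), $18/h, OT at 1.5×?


$918.00

Regular: 37.5h × $18 = $675.00
Overtime: 46.5 - 37.5 = 9.0h
OT pay: 9.0h × $18 × 1.5 = $243.00
Total = $675.00 + $243.00 = $918.00


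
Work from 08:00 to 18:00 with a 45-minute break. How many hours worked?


9h 15m (555 minutes)

Total time = (18×60+0) - (8×60+0)
= 1080 - 480 = 600 min
Minus break: 600 - 45 = 555 min
= 9h 15m


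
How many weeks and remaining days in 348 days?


Weeks: 348 ÷ 7 = 49 remainder 5

49 weeks 5 days


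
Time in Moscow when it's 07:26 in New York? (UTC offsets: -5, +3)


Time difference = UTC+3 - UTC-5 = +8 hours
New hour = (7 + 8) mod 24
= 15 mod 24 = 15
Minutes unchanged → 15:26

15:26


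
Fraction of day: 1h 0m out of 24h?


0.0417 (4.17%)

Total minutes: 1×60 + 0 = 60
Day = 24×60 = 1440 minutes
Fraction = 60/1440 ≈ 0.0417
As a percentage: 60/1440 × 100 ≈ 4.17%


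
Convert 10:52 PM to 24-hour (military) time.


Input: 10:52 PM
PM: 10 + 12 = 22

22:52


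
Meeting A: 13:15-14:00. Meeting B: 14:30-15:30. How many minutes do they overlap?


Meeting A: 795-840 (in minutes from midnight)
Meeting B: 870-930
Overlap start = max(795, 870) = 870
Overlap end = min(840, 930) = 840
Overlap = max(0, 840 - 870) = 0 min

0 minutes


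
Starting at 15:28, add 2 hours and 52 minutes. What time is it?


18:20

Start: 928 minutes from midnight
Add: 172 minutes
Total: 1100 minutes
Hours: 1100 ÷ 60 = 18 remainder 20


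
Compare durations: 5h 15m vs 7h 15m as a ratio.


Duration 1: 315 minutes
Duration 2: 435 minutes
Ratio = 315:435
GCD = 15
Simplified = 21:29
As a decimal: 21/29 ≈ 0.72

21:29 (0.72)


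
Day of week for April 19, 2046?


Thursday

Zeller's congruence:
q=19, m=4, k=46, j=20
h = (19 + ⌊13×5/5⌋ + 46 + ⌊46/4⌋ + ⌊20/4⌋ - 2×20) mod 7
= (19 + 13 + 46 + 11 + 5 - 40) mod 7
= 54 mod 7 = 5
h=5 → Thursday


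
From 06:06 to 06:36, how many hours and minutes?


0h 30m

End time in minutes: 6×60 + 36 = 396
Start time in minutes: 6×60 + 6 = 366
Difference = 396 - 366 = 30 minutes
= 0 hours 30 minutes


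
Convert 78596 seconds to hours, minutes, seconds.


21h 49m 56s

Hours: 78596 ÷ 3600 = 21 remainder 2996
Minutes: 2996 ÷ 60 = 49 remainder 56
Seconds: 56


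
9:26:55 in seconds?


34015 seconds

Hours: 9 × 3600 = 32400
Minutes: 26 × 60 = 1560
Seconds: 55
Total = 32400 + 1560 + 55 = 34015


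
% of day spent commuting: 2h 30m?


Time: 150 minutes
Day: 1440 minutes
Percentage = (150/1440) × 100 ≈ 10.4%

10.4%


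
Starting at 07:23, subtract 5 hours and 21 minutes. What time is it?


02:02

Start: 443 minutes from midnight
Subtract: 321 minutes
Remaining: 443 - 321 = 122
Hours: 2, Minutes: 2


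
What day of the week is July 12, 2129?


Zeller's congruence:
q=12, m=7, k=29, j=21
h = (12 + ⌊13×8/5⌋ + 29 + ⌊29/4⌋ + ⌊21/4⌋ - 2×21) mod 7
= (12 + 20 + 29 + 7 + 5 - 42) mod 7
= 31 mod 7 = 3
h=3 → Tuesday

Tuesday


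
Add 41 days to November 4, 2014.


Start: November 4, 2014
Add 41 days
November 4 → December 1: 30 - 4 + 1 = 27 days (41 - 27 = 14 left)
December 1 + 14 = December 15, 2014

December 15, 2014


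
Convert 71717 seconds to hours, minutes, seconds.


19h 55m 17s

Hours: 71717 ÷ 3600 = 19 remainder 3317
Minutes: 3317 ÷ 60 = 55 remainder 17
Seconds: 17


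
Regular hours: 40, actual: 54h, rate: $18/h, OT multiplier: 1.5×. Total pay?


$1098.00

Regular: 40h × $18 = $720.00
Overtime: 54 - 40 = 14h
OT pay: 14h × $18 × 1.5 = $378.00
Total = $720.00 + $378.00 = $1098.00


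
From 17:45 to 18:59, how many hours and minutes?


1h 14m

End time in minutes: 18×60 + 59 = 1139
Start time in minutes: 17×60 + 45 = 1065
Difference = 1139 - 1065 = 74 minutes
= 1 hours 14 minutes


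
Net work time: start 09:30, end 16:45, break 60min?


Total time = (16×60+45) - (9×60+30)
= 1005 - 570 = 435 min
Minus break: 435 - 60 = 375 min
= 6h 15m

6h 15m (375 minutes)


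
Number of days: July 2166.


31 days

Month: July (month 7)
July has 31 days


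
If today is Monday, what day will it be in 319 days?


Friday

Start: Monday (index 0)
(0 + 319) mod 7
= 319 mod 7
= 4
Index 4 → Friday


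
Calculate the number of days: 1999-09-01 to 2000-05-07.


From September 1, 1999 to May 7, 2000
Rest of September 1999: 30 - 1 = 29
Full months: October 31, November 30, December 31, January 31, February 2000 29, March 31, April 30
Days into May 2000: 7
Total = 29 + 31 + 30 + 31 + 31 + 29 + 31 + 30 + 7 = 249 days

249 days


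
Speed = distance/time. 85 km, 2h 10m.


39.2 km/h

Distance: 85 km
Time: 2h 10m = 130 min = 130/60 = 13/6 hours
Speed = 85 ÷ (13/6) = 85 × 6 / 13 = 510/13 ≈ 39.2 km/h


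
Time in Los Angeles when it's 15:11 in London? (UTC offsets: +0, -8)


Time difference = UTC-8 - UTC+0 = -8 hours
New hour = (15 -8) mod 24
= 7 mod 24 = 7
Minutes unchanged → 07:11

07:11


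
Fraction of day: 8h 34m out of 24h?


0.3569 (35.69%)

Total minutes: 8×60 + 34 = 514
Day = 24×60 = 1440 minutes
Fraction = 514/1440 ≈ 0.3569
As a percentage: 514/1440 × 100 ≈ 35.69%


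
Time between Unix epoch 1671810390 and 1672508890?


Difference = 1672508890 - 1671810390 = 698500 seconds
In hours: 698500 / 3600 ≈ 194.0
In days: 698500 / 86400 ≈ 8.08

698500 seconds (194.0 hours / 8.08 days)


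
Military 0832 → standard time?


8:32 AM

Hour: 8
8 < 12 → AM


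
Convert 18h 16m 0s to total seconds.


65760 seconds

Hours: 18 × 3600 = 64800
Minutes: 16 × 60 = 960
Seconds: 0
Total = 64800 + 960 + 0 = 65760


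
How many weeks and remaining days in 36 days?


Weeks: 36 ÷ 7 = 5 remainder 1

5 weeks 1 days


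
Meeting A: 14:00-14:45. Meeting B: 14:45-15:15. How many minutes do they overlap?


Meeting A: 840-885 (in minutes from midnight)
Meeting B: 885-915
Overlap start = max(840, 885) = 885
Overlap end = min(885, 915) = 885
Overlap = max(0, 885 - 885) = 0 min

0 minutes


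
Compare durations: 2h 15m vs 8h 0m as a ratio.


9:32 (0.28)

Duration 1: 135 minutes
Duration 2: 480 minutes
Ratio = 135:480
GCD = 15
Simplified = 9:32
As a decimal: 9/32 ≈ 0.28


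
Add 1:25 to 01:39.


Start: 99 minutes from midnight
Add: 85 minutes
Total: 184 minutes
Hours: 184 ÷ 60 = 3 remainder 4

03:04


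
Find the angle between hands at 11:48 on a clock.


Hour hand = 11×30 + 48×0.5 = 354.0°
Minute hand = 48×6 = 288°
Difference = |354.0 - 288| = 66.0°

66.0°


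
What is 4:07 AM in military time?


04:07

Input: 4:07 AM
AM hour stays: 4


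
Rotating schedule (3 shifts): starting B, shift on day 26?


Shifts: A, B, C
Start: B (index 1)
Day 26: (1 + 26 - 1) mod 3
= 26 mod 3
= 2
Index 2 → shift C

Shift C


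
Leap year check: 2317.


Rules: divisible by 4 AND (not by 100 OR by 400)
2317 ÷ 4 = 579 remainder 1 → not divisible by 4
Not divisible by 4 → not a leap year

No


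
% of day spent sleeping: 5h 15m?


Time: 315 minutes
Day: 1440 minutes
Percentage = (315/1440) × 100 ≈ 21.9%

21.9%


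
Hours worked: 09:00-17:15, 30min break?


7h 45m (465 minutes)

Total time = (17×60+15) - (9×60+0)
= 1035 - 540 = 495 min
Minus break: 495 - 30 = 465 min
= 7h 45m


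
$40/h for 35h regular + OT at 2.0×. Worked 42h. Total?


Regular: 35h × $40 = $1400.00
Overtime: 42 - 35 = 7h
OT pay: 7h × $40 × 2.0 = $560.00
Total = $1400.00 + $560.00 = $1960.00

$1960.00


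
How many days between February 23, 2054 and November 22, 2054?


272 days

From February 23, 2054 to November 22, 2054
Rest of February 2054: 28 - 23 = 5
Full months: March 31, April 30, May 31, June 30, July 31, August 31, September 30, October 31
Days into November 2054: 22
Total = 5 + 31 + 30 + 31 + 30 + 31 + 31 + 30 + 31 + 22 = 272 days


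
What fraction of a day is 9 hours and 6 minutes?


0.3792 (37.92%)

Total minutes: 9×60 + 6 = 546
Day = 24×60 = 1440 minutes
Fraction = 546/1440 ≈ 0.3792
As a percentage: 546/1440 × 100 ≈ 37.92%


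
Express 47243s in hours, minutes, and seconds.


Hours: 47243 ÷ 3600 = 13 remainder 443
Minutes: 443 ÷ 60 = 7 remainder 23
Seconds: 23

13h 7m 23s


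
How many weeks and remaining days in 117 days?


16 weeks 5 days

Weeks: 117 ÷ 7 = 16 remainder 5


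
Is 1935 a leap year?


Rules: divisible by 4 AND (not by 100 OR by 400)
1935 ÷ 4 = 483 remainder 3 → not divisible by 4
Not divisible by 4 → not a leap year

No


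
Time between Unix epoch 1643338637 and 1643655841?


Difference = 1643655841 - 1643338637 = 317204 seconds
In hours: 317204 / 3600 ≈ 88.1
In days: 317204 / 86400 ≈ 3.67

317204 seconds (88.1 hours / 3.67 days)


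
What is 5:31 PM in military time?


Input: 5:31 PM
PM: 5 + 12 = 17

17:31


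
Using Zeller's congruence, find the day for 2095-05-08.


Zeller's congruence:
q=8, m=5, k=95, j=20
h = (8 + ⌊13×6/5⌋ + 95 + ⌊95/4⌋ + ⌊20/4⌋ - 2×20) mod 7
= (8 + 15 + 95 + 23 + 5 - 40) mod 7
= 106 mod 7 = 1
h=1 → Sunday

Sunday


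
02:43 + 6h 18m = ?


Start: 163 minutes from midnight
Add: 378 minutes
Total: 541 minutes
Hours: 541 ÷ 60 = 9 remainder 1

09:01


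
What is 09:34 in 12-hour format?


9:34 AM

Hour: 9
9 < 12 → AM


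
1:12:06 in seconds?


4326 seconds

Hours: 1 × 3600 = 3600
Minutes: 12 × 60 = 720
Seconds: 6
Total = 3600 + 720 + 6 = 4326


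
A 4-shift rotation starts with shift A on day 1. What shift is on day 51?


Shift C

Shifts: A, B, C, D
Start: A (index 0)
Day 51: (0 + 51 - 1) mod 4
= 50 mod 4
= 2
Index 2 → shift C


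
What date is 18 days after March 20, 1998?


Start: March 20, 1998
Add 18 days
March 20 → April 1: 31 - 20 + 1 = 12 days (18 - 12 = 6 left)
April 1 + 6 = April 7, 1998

April 7, 1998


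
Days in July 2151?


31 days

Month: July (month 7)
July has 31 days


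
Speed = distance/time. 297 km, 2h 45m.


108.0 km/h

Distance: 297 km
Time: 2h 45m = 165 min = 165/60 = 11/4 hours
Speed = 297 ÷ (11/4) = 297 × 4 / 11 = 1188/11 = 108.0 km/h


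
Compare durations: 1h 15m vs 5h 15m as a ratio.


Duration 1: 75 minutes
Duration 2: 315 minutes
Ratio = 75:315
GCD = 15
Simplified = 5:21
As a decimal: 5/21 ≈ 0.24

5:21 (0.24)


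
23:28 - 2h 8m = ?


Start: 1408 minutes from midnight
Subtract: 128 minutes
Remaining: 1408 - 128 = 1280
Hours: 21, Minutes: 20

21:20


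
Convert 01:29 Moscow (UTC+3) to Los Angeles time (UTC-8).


14:29 (previous day)

Time difference = UTC-8 - UTC+3 = -11 hours
New hour = (1 -11) mod 24
= -10 mod 24 = 14
Minutes unchanged → 14:29; -10 < 0 → previous day


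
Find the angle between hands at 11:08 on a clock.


74.0°

Hour hand = 11×30 + 8×0.5 = 334.0°
Minute hand = 8×6 = 48°
Difference = |334.0 - 48| = 286.0°
Since > 180°: 360 - 286.0 = 74.0°


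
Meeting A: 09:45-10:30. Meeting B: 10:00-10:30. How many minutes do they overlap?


30 minutes

Meeting A: 585-630 (in minutes from midnight)
Meeting B: 600-630
Overlap start = max(585, 600) = 600
Overlap end = min(630, 630) = 630
Overlap = max(0, 630 - 600) = 30 min


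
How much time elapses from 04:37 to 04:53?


End time in minutes: 4×60 + 53 = 293
Start time in minutes: 4×60 + 37 = 277
Difference = 293 - 277 = 16 minutes
= 0 hours 16 minutes

0h 16m


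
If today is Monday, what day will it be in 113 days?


Start: Monday (index 0)
(0 + 113) mod 7
= 113 mod 7
= 1
Index 1 → Tuesday

Tuesday


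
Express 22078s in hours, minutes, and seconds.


6h 7m 58s

Hours: 22078 ÷ 3600 = 6 remainder 478
Minutes: 478 ÷ 60 = 7 remainder 58
Seconds: 58


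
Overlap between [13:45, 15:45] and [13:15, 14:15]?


Meeting A: 825-945 (in minutes from midnight)
Meeting B: 795-855
Overlap start = max(825, 795) = 825
Overlap end = min(945, 855) = 855
Overlap = max(0, 855 - 825) = 30 min

30 minutes


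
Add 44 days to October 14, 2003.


Start: October 14, 2003
Add 44 days
October 14 → November 1: 31 - 14 + 1 = 18 days (44 - 18 = 26 left)
November 1 + 26 = November 27, 2003

November 27, 2003


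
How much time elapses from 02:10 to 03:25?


End time in minutes: 3×60 + 25 = 205
Start time in minutes: 2×60 + 10 = 130
Difference = 205 - 130 = 75 minutes
= 1 hours 15 minutes

1h 15m


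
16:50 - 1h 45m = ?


15:05

Start: 1010 minutes from midnight
Subtract: 105 minutes
Remaining: 1010 - 105 = 905
Hours: 15, Minutes: 5


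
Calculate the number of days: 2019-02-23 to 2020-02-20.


362 days

From February 23, 2019 to February 20, 2020
Rest of February 2019: 28 - 23 = 5
Full months: March 31, April 30, May 31, June 30, July 31, August 31, September 30, October 31, November 30, December 31, January 31
Days into February 2020: 20
Total = 5 + 31 + 30 + 31 + 30 + 31 + 31 + 30 + 31 + 30 + 31 + 31 + 20 = 362 days


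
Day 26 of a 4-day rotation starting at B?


Shifts: A, B, C, D
Start: B (index 1)
Day 26: (1 + 26 - 1) mod 4
= 26 mod 4
= 2
Index 2 → shift C

Shift C


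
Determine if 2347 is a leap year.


Rules: divisible by 4 AND (not by 100 OR by 400)
2347 ÷ 4 = 586 remainder 3 → not divisible by 4
Not divisible by 4 → not a leap year

No


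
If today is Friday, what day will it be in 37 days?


Start: Friday (index 4)
(4 + 37) mod 7
= 41 mod 7
= 6
Index 6 → Sunday

Sunday


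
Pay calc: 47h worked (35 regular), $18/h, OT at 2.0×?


$1062.00

Regular: 35h × $18 = $630.00
Overtime: 47 - 35 = 12h
OT pay: 12h × $18 × 2.0 = $432.00
Total = $630.00 + $432.00 = $1062.00


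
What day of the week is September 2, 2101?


Zeller's congruence:
q=2, m=9, k=1, j=21
h = (2 + ⌊13×10/5⌋ + 1 + ⌊1/4⌋ + ⌊21/4⌋ - 2×21) mod 7
= (2 + 26 + 1 + 0 + 5 - 42) mod 7
= -8 mod 7 = 6
h=6 → Friday

Friday


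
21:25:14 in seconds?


Hours: 21 × 3600 = 75600
Minutes: 25 × 60 = 1500
Seconds: 14
Total = 75600 + 1500 + 14 = 77114

77114 seconds


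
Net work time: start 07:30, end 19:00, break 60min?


Total time = (19×60+0) - (7×60+30)
= 1140 - 450 = 690 min
Minus break: 690 - 60 = 630 min
= 10h 30m

10h 30m (630 minutes)


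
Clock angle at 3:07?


Hour hand = 3×30 + 7×0.5 = 93.5°
Minute hand = 7×6 = 42°
Difference = |93.5 - 42| = 51.5°

51.5°


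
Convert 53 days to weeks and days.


Weeks: 53 ÷ 7 = 7 remainder 4

7 weeks 4 days


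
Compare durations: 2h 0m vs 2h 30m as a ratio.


Duration 1: 120 minutes
Duration 2: 150 minutes
Ratio = 120:150
GCD = 30
Simplified = 4:5
As a decimal: 4/5 = 0.80

4:5 (0.80)


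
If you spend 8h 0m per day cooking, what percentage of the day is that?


Time: 480 minutes
Day: 1440 minutes
Percentage = (480/1440) × 100 ≈ 33.3%

33.3%


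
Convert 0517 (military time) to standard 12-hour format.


Hour: 5
5 < 12 → AM

5:17 AM


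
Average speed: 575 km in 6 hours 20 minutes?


Distance: 575 km
Time: 6h 20m = 380 min = 380/60 = 19/3 hours
Speed = 575 ÷ (19/3) = 575 × 3 / 19 = 1725/19 ≈ 90.8 km/h

90.8 km/h


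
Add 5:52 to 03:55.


Start: 235 minutes from midnight
Add: 352 minutes
Total: 587 minutes
Hours: 587 ÷ 60 = 9 remainder 47

09:47


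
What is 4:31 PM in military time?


16:31

Input: 4:31 PM
PM: 4 + 12 = 16


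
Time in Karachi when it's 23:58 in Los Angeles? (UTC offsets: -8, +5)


12:58 (next day)

Time difference = UTC+5 - UTC-8 = +13 hours
New hour = (23 + 13) mod 24
= 36 mod 24 = 12
Minutes unchanged → 12:58; 36 ≥ 24 → next day


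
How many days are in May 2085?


31 days

Month: May (month 5)
May has 31 days


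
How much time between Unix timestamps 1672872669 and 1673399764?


527095 seconds (146.4 hours / 6.10 days)

Difference = 1673399764 - 1672872669 = 527095 seconds
In hours: 527095 / 3600 ≈ 146.4
In days: 527095 / 86400 ≈ 6.10


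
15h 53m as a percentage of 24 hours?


0.6618 (66.18%)

Total minutes: 15×60 + 53 = 953
Day = 24×60 = 1440 minutes
Fraction = 953/1440 ≈ 0.6618
As a percentage: 953/1440 × 100 ≈ 66.18%


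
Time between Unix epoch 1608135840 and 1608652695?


516855 seconds (143.6 hours / 5.98 days)

Difference = 1608652695 - 1608135840 = 516855 seconds
In hours: 516855 / 3600 ≈ 143.6
In days: 516855 / 86400 ≈ 5.98


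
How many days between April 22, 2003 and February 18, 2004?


302 days

From April 22, 2003 to February 18, 2004
Rest of April 2003: 30 - 22 = 8
Full months: May 31, June 30, July 31, August 31, September 30, October 31, November 30, December 31, January 31
Days into February 2004: 18
Total = 8 + 31 + 30 + 31 + 31 + 30 + 31 + 30 + 31 + 31 + 18 = 302 days


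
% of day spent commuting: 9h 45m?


Time: 585 minutes
Day: 1440 minutes
Percentage = (585/1440) × 100 ≈ 40.6%

40.6%


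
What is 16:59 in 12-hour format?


Hour: 16
16 - 12 = 4 → PM

4:59 PM


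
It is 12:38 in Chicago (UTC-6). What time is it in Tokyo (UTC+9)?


03:38 (next day)

Time difference = UTC+9 - UTC-6 = +15 hours
New hour = (12 + 15) mod 24
= 27 mod 24 = 3
Minutes unchanged → 03:38; 27 ≥ 24 → next day


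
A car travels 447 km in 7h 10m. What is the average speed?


Distance: 447 km
Time: 7h 10m = 430 min = 430/60 = 43/6 hours
Speed = 447 ÷ (43/6) = 447 × 6 / 43 = 2682/43 ≈ 62.4 km/h

62.4 km/h


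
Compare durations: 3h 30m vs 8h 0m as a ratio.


7:16 (0.44)

Duration 1: 210 minutes
Duration 2: 480 minutes
Ratio = 210:480
GCD = 30
Simplified = 7:16
As a decimal: 7/16 ≈ 0.44


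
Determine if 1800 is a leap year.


No

Rules: divisible by 4 AND (not by 100 OR by 400)
1800 ÷ 4 = 450 exactly → divisible by 4
1800 ÷ 100 = 18 exactly → divisible by 100
1800 ÷ 400 = 4 remainder 200 → not divisible by 400
Divisible by 100 but not by 400 → not a leap year


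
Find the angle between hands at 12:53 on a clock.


Hour hand (12 ≡ 0 on the dial): 0×30 + 53×0.5 = 26.5°
Minute hand = 53×6 = 318°
Difference = |26.5 - 318| = 291.5°
Since > 180°: 360 - 291.5 = 68.5°

68.5°


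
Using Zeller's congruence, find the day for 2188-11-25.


Tuesday

Zeller's congruence:
q=25, m=11, k=88, j=21
h = (25 + ⌊13×12/5⌋ + 88 + ⌊88/4⌋ + ⌊21/4⌋ - 2×21) mod 7
= (25 + 31 + 88 + 22 + 5 - 42) mod 7
= 129 mod 7 = 3
h=3 → Tuesday


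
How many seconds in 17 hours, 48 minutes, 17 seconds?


64097 seconds

Hours: 17 × 3600 = 61200
Minutes: 48 × 60 = 2880
Seconds: 17
Total = 61200 + 2880 + 17 = 64097


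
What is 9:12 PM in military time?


21:12

Input: 9:12 PM
PM: 9 + 12 = 21


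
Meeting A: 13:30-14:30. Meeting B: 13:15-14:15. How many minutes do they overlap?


Meeting A: 810-870 (in minutes from midnight)
Meeting B: 795-855
Overlap start = max(810, 795) = 810
Overlap end = min(870, 855) = 855
Overlap = max(0, 855 - 810) = 45 min

45 minutes


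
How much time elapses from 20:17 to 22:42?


2h 25m

End time in minutes: 22×60 + 42 = 1362
Start time in minutes: 20×60 + 17 = 1217
Difference = 1362 - 1217 = 145 minutes
= 2 hours 25 minutes


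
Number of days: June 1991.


Month: June (month 6)
June has 30 days

30 days


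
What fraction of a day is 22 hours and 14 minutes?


0.9264 (92.64%)

Total minutes: 22×60 + 14 = 1334
Day = 24×60 = 1440 minutes
Fraction = 1334/1440 ≈ 0.9264
As a percentage: 1334/1440 × 100 ≈ 92.64%


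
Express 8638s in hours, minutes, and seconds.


2h 23m 58s

Hours: 8638 ÷ 3600 = 2 remainder 1438
Minutes: 1438 ÷ 60 = 23 remainder 58
Seconds: 58


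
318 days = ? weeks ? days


45 weeks 3 days

Weeks: 318 ÷ 7 = 45 remainder 3


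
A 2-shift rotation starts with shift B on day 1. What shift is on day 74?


Shift A

Shifts: A, B
Start: B (index 1)
Day 74: (1 + 74 - 1) mod 2
= 74 mod 2
= 0
Index 0 → shift A


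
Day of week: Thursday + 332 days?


Start: Thursday (index 3)
(3 + 332) mod 7
= 335 mod 7
= 6
Index 6 → Sunday

Sunday


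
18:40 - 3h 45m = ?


Start: 1120 minutes from midnight
Subtract: 225 minutes
Remaining: 1120 - 225 = 895
Hours: 14, Minutes: 55

14:55


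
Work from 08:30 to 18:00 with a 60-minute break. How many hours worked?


Total time = (18×60+0) - (8×60+30)
= 1080 - 510 = 570 min
Minus break: 570 - 60 = 510 min
= 8h 30m

8h 30m (510 minutes)


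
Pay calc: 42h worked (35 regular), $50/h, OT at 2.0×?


$2450.00

Regular: 35h × $50 = $1750.00
Overtime: 42 - 35 = 7h
OT pay: 7h × $50 × 2.0 = $700.00
Total = $1750.00 + $700.00 = $2450.00


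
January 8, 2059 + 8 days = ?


Start: January 8, 2059
Add 8 days
January 8 + 8 = January 16, 2059

January 16, 2059


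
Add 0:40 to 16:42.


17:22

Start: 1002 minutes from midnight
Add: 40 minutes
Total: 1042 minutes
Hours: 1042 ÷ 60 = 17 remainder 22


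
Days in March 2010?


Month: March (month 3)
March has 31 days

31 days


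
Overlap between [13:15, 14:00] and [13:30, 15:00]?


30 minutes

Meeting A: 795-840 (in minutes from midnight)
Meeting B: 810-900
Overlap start = max(795, 810) = 810
Overlap end = min(840, 900) = 840
Overlap = max(0, 840 - 810) = 30 min


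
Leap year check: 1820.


Yes

Rules: divisible by 4 AND (not by 100 OR by 400)
1820 ÷ 4 = 455 exactly → divisible by 4
1820 ÷ 100 = 18 remainder 20 → not divisible by 100
Divisible by 4 but not by 100 → leap year
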